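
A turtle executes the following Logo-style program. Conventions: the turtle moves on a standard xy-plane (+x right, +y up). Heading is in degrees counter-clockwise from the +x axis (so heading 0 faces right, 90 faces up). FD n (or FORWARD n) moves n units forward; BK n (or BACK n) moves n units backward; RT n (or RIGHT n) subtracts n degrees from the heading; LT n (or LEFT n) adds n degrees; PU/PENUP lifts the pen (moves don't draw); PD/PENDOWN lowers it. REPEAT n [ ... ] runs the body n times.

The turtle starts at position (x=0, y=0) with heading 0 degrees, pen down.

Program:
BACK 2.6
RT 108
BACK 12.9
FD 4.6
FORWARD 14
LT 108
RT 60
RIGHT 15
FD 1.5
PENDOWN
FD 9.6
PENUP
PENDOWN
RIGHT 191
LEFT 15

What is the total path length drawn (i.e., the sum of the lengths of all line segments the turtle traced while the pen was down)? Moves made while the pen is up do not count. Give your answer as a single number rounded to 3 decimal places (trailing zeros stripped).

Answer: 45.2

Derivation:
Executing turtle program step by step:
Start: pos=(0,0), heading=0, pen down
BK 2.6: (0,0) -> (-2.6,0) [heading=0, draw]
RT 108: heading 0 -> 252
BK 12.9: (-2.6,0) -> (1.386,12.269) [heading=252, draw]
FD 4.6: (1.386,12.269) -> (-0.035,7.894) [heading=252, draw]
FD 14: (-0.035,7.894) -> (-4.361,-5.421) [heading=252, draw]
LT 108: heading 252 -> 0
RT 60: heading 0 -> 300
RT 15: heading 300 -> 285
FD 1.5: (-4.361,-5.421) -> (-3.973,-6.87) [heading=285, draw]
PD: pen down
FD 9.6: (-3.973,-6.87) -> (-1.489,-16.143) [heading=285, draw]
PU: pen up
PD: pen down
RT 191: heading 285 -> 94
LT 15: heading 94 -> 109
Final: pos=(-1.489,-16.143), heading=109, 6 segment(s) drawn

Segment lengths:
  seg 1: (0,0) -> (-2.6,0), length = 2.6
  seg 2: (-2.6,0) -> (1.386,12.269), length = 12.9
  seg 3: (1.386,12.269) -> (-0.035,7.894), length = 4.6
  seg 4: (-0.035,7.894) -> (-4.361,-5.421), length = 14
  seg 5: (-4.361,-5.421) -> (-3.973,-6.87), length = 1.5
  seg 6: (-3.973,-6.87) -> (-1.489,-16.143), length = 9.6
Total = 45.2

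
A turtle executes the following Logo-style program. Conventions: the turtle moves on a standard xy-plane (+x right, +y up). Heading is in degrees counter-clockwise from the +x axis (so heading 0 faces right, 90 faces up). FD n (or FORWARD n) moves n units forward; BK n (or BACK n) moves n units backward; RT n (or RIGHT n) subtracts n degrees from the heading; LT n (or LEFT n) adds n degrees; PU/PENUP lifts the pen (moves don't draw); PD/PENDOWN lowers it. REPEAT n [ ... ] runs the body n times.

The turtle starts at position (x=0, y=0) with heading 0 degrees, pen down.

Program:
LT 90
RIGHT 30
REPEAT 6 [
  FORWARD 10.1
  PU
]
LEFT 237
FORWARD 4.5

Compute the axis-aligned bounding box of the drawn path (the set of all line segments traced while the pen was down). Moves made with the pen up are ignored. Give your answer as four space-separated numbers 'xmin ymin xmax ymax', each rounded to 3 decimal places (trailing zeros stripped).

Executing turtle program step by step:
Start: pos=(0,0), heading=0, pen down
LT 90: heading 0 -> 90
RT 30: heading 90 -> 60
REPEAT 6 [
  -- iteration 1/6 --
  FD 10.1: (0,0) -> (5.05,8.747) [heading=60, draw]
  PU: pen up
  -- iteration 2/6 --
  FD 10.1: (5.05,8.747) -> (10.1,17.494) [heading=60, move]
  PU: pen up
  -- iteration 3/6 --
  FD 10.1: (10.1,17.494) -> (15.15,26.241) [heading=60, move]
  PU: pen up
  -- iteration 4/6 --
  FD 10.1: (15.15,26.241) -> (20.2,34.987) [heading=60, move]
  PU: pen up
  -- iteration 5/6 --
  FD 10.1: (20.2,34.987) -> (25.25,43.734) [heading=60, move]
  PU: pen up
  -- iteration 6/6 --
  FD 10.1: (25.25,43.734) -> (30.3,52.481) [heading=60, move]
  PU: pen up
]
LT 237: heading 60 -> 297
FD 4.5: (30.3,52.481) -> (32.343,48.472) [heading=297, move]
Final: pos=(32.343,48.472), heading=297, 1 segment(s) drawn

Segment endpoints: x in {0, 5.05}, y in {0, 8.747}
xmin=0, ymin=0, xmax=5.05, ymax=8.747

Answer: 0 0 5.05 8.747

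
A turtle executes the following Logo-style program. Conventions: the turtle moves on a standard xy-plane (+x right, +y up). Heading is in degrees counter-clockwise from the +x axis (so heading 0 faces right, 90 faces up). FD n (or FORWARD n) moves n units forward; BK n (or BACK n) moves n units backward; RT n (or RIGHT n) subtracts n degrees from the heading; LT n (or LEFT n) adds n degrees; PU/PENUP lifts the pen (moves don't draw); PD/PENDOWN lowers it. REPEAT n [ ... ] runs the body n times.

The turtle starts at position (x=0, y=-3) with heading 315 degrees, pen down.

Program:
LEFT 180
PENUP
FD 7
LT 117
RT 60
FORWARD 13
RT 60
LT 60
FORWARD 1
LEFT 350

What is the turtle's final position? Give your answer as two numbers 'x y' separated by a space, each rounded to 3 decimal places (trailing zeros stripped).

Answer: -18.644 -0.961

Derivation:
Executing turtle program step by step:
Start: pos=(0,-3), heading=315, pen down
LT 180: heading 315 -> 135
PU: pen up
FD 7: (0,-3) -> (-4.95,1.95) [heading=135, move]
LT 117: heading 135 -> 252
RT 60: heading 252 -> 192
FD 13: (-4.95,1.95) -> (-17.666,-0.753) [heading=192, move]
RT 60: heading 192 -> 132
LT 60: heading 132 -> 192
FD 1: (-17.666,-0.753) -> (-18.644,-0.961) [heading=192, move]
LT 350: heading 192 -> 182
Final: pos=(-18.644,-0.961), heading=182, 0 segment(s) drawn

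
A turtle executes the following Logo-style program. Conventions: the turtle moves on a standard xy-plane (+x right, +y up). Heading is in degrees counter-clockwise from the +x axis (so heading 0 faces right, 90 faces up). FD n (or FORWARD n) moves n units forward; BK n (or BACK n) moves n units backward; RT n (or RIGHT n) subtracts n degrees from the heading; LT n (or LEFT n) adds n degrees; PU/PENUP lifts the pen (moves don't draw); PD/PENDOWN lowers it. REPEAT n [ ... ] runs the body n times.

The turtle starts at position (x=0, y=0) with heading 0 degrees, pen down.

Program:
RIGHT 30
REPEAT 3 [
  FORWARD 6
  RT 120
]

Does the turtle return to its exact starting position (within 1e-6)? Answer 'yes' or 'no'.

Answer: yes

Derivation:
Executing turtle program step by step:
Start: pos=(0,0), heading=0, pen down
RT 30: heading 0 -> 330
REPEAT 3 [
  -- iteration 1/3 --
  FD 6: (0,0) -> (5.196,-3) [heading=330, draw]
  RT 120: heading 330 -> 210
  -- iteration 2/3 --
  FD 6: (5.196,-3) -> (0,-6) [heading=210, draw]
  RT 120: heading 210 -> 90
  -- iteration 3/3 --
  FD 6: (0,-6) -> (0,0) [heading=90, draw]
  RT 120: heading 90 -> 330
]
Final: pos=(0,0), heading=330, 3 segment(s) drawn

Start position: (0, 0)
Final position: (0, 0)
Distance = 0; < 1e-6 -> CLOSED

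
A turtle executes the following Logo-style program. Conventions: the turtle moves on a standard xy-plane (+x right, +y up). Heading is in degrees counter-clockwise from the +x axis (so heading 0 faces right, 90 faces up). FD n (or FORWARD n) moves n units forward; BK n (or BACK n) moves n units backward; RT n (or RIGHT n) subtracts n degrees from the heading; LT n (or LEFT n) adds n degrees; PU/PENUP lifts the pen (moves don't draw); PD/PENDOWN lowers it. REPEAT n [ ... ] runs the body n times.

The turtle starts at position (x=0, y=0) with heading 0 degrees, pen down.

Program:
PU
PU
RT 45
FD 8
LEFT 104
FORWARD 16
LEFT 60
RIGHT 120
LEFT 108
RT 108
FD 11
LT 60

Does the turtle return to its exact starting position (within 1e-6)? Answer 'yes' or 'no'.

Answer: no

Derivation:
Executing turtle program step by step:
Start: pos=(0,0), heading=0, pen down
PU: pen up
PU: pen up
RT 45: heading 0 -> 315
FD 8: (0,0) -> (5.657,-5.657) [heading=315, move]
LT 104: heading 315 -> 59
FD 16: (5.657,-5.657) -> (13.897,8.058) [heading=59, move]
LT 60: heading 59 -> 119
RT 120: heading 119 -> 359
LT 108: heading 359 -> 107
RT 108: heading 107 -> 359
FD 11: (13.897,8.058) -> (24.896,7.866) [heading=359, move]
LT 60: heading 359 -> 59
Final: pos=(24.896,7.866), heading=59, 0 segment(s) drawn

Start position: (0, 0)
Final position: (24.896, 7.866)
Distance = 26.109; >= 1e-6 -> NOT closed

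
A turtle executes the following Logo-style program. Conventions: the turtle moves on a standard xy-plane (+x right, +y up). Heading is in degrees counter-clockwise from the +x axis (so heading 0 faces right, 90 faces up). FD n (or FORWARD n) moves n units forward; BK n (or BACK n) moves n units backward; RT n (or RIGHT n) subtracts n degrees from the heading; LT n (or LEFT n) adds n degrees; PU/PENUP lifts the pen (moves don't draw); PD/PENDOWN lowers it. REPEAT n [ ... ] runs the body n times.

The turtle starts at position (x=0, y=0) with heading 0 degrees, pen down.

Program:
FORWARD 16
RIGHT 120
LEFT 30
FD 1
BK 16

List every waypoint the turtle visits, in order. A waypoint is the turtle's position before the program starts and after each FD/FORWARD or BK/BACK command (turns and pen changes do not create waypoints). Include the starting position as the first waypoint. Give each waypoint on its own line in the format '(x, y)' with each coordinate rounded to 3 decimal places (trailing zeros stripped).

Executing turtle program step by step:
Start: pos=(0,0), heading=0, pen down
FD 16: (0,0) -> (16,0) [heading=0, draw]
RT 120: heading 0 -> 240
LT 30: heading 240 -> 270
FD 1: (16,0) -> (16,-1) [heading=270, draw]
BK 16: (16,-1) -> (16,15) [heading=270, draw]
Final: pos=(16,15), heading=270, 3 segment(s) drawn
Waypoints (4 total):
(0, 0)
(16, 0)
(16, -1)
(16, 15)

Answer: (0, 0)
(16, 0)
(16, -1)
(16, 15)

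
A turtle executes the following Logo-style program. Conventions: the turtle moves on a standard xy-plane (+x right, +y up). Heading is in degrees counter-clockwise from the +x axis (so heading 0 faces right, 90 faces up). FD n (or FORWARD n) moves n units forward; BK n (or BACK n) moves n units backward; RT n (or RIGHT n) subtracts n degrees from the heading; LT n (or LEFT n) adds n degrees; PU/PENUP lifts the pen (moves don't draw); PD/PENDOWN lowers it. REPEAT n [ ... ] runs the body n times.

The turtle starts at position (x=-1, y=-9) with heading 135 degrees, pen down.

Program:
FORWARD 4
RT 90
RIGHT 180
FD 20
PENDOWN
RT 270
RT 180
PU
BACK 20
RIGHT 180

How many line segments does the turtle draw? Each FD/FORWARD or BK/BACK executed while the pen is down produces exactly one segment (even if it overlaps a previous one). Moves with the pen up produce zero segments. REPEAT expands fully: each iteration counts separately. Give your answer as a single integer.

Executing turtle program step by step:
Start: pos=(-1,-9), heading=135, pen down
FD 4: (-1,-9) -> (-3.828,-6.172) [heading=135, draw]
RT 90: heading 135 -> 45
RT 180: heading 45 -> 225
FD 20: (-3.828,-6.172) -> (-17.971,-20.314) [heading=225, draw]
PD: pen down
RT 270: heading 225 -> 315
RT 180: heading 315 -> 135
PU: pen up
BK 20: (-17.971,-20.314) -> (-3.828,-34.456) [heading=135, move]
RT 180: heading 135 -> 315
Final: pos=(-3.828,-34.456), heading=315, 2 segment(s) drawn
Segments drawn: 2

Answer: 2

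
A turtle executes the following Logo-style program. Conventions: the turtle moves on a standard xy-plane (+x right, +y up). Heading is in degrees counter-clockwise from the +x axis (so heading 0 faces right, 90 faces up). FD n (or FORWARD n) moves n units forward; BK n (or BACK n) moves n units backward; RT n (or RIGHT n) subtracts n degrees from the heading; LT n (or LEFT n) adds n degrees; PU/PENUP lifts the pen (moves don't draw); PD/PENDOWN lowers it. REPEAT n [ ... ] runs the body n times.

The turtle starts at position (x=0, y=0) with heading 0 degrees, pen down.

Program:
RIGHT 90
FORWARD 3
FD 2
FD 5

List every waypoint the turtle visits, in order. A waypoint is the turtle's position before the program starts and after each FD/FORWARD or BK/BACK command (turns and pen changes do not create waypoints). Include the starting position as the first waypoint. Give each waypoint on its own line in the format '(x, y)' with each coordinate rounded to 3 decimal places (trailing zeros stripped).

Executing turtle program step by step:
Start: pos=(0,0), heading=0, pen down
RT 90: heading 0 -> 270
FD 3: (0,0) -> (0,-3) [heading=270, draw]
FD 2: (0,-3) -> (0,-5) [heading=270, draw]
FD 5: (0,-5) -> (0,-10) [heading=270, draw]
Final: pos=(0,-10), heading=270, 3 segment(s) drawn
Waypoints (4 total):
(0, 0)
(0, -3)
(0, -5)
(0, -10)

Answer: (0, 0)
(0, -3)
(0, -5)
(0, -10)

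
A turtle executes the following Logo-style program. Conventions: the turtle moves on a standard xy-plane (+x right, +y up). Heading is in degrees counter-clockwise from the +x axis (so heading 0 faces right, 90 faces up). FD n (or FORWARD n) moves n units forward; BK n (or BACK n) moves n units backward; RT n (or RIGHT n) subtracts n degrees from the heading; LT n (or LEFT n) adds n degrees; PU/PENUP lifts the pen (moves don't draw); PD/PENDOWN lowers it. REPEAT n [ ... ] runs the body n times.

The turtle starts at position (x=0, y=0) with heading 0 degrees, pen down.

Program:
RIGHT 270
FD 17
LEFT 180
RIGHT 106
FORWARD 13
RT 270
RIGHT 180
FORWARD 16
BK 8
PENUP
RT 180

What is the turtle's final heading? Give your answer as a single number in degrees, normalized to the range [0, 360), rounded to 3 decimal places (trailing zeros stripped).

Executing turtle program step by step:
Start: pos=(0,0), heading=0, pen down
RT 270: heading 0 -> 90
FD 17: (0,0) -> (0,17) [heading=90, draw]
LT 180: heading 90 -> 270
RT 106: heading 270 -> 164
FD 13: (0,17) -> (-12.496,20.583) [heading=164, draw]
RT 270: heading 164 -> 254
RT 180: heading 254 -> 74
FD 16: (-12.496,20.583) -> (-8.086,35.963) [heading=74, draw]
BK 8: (-8.086,35.963) -> (-10.291,28.273) [heading=74, draw]
PU: pen up
RT 180: heading 74 -> 254
Final: pos=(-10.291,28.273), heading=254, 4 segment(s) drawn

Answer: 254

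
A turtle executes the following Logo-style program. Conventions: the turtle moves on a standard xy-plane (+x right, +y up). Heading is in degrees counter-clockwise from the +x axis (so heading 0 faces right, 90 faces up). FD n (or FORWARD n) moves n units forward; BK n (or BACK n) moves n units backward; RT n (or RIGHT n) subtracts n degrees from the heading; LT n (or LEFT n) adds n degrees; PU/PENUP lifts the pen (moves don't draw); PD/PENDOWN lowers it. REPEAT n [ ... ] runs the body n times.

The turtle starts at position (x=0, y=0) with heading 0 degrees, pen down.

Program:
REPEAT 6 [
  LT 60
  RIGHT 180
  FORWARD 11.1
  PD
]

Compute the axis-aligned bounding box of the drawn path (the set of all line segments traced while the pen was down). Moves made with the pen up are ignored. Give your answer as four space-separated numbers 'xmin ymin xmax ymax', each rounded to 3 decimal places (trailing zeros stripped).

Executing turtle program step by step:
Start: pos=(0,0), heading=0, pen down
REPEAT 6 [
  -- iteration 1/6 --
  LT 60: heading 0 -> 60
  RT 180: heading 60 -> 240
  FD 11.1: (0,0) -> (-5.55,-9.613) [heading=240, draw]
  PD: pen down
  -- iteration 2/6 --
  LT 60: heading 240 -> 300
  RT 180: heading 300 -> 120
  FD 11.1: (-5.55,-9.613) -> (-11.1,0) [heading=120, draw]
  PD: pen down
  -- iteration 3/6 --
  LT 60: heading 120 -> 180
  RT 180: heading 180 -> 0
  FD 11.1: (-11.1,0) -> (0,0) [heading=0, draw]
  PD: pen down
  -- iteration 4/6 --
  LT 60: heading 0 -> 60
  RT 180: heading 60 -> 240
  FD 11.1: (0,0) -> (-5.55,-9.613) [heading=240, draw]
  PD: pen down
  -- iteration 5/6 --
  LT 60: heading 240 -> 300
  RT 180: heading 300 -> 120
  FD 11.1: (-5.55,-9.613) -> (-11.1,0) [heading=120, draw]
  PD: pen down
  -- iteration 6/6 --
  LT 60: heading 120 -> 180
  RT 180: heading 180 -> 0
  FD 11.1: (-11.1,0) -> (0,0) [heading=0, draw]
  PD: pen down
]
Final: pos=(0,0), heading=0, 6 segment(s) drawn

Segment endpoints: x in {-11.1, -11.1, -5.55, -5.55, 0, 0, 0}, y in {-9.613, -9.613, 0, 0, 0, 0}
xmin=-11.1, ymin=-9.613, xmax=0, ymax=0

Answer: -11.1 -9.613 0 0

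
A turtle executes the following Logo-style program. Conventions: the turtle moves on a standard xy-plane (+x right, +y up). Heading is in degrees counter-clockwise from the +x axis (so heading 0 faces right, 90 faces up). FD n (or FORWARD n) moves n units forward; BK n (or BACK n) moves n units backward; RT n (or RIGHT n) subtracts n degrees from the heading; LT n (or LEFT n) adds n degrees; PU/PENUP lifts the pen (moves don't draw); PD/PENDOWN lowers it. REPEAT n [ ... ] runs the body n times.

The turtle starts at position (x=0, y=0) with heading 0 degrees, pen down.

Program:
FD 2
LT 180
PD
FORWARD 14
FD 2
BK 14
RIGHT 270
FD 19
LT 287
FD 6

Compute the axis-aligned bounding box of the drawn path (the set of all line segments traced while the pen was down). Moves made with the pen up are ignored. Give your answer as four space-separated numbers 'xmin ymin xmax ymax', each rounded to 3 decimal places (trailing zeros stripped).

Answer: -14 -20.754 2 0

Derivation:
Executing turtle program step by step:
Start: pos=(0,0), heading=0, pen down
FD 2: (0,0) -> (2,0) [heading=0, draw]
LT 180: heading 0 -> 180
PD: pen down
FD 14: (2,0) -> (-12,0) [heading=180, draw]
FD 2: (-12,0) -> (-14,0) [heading=180, draw]
BK 14: (-14,0) -> (0,0) [heading=180, draw]
RT 270: heading 180 -> 270
FD 19: (0,0) -> (0,-19) [heading=270, draw]
LT 287: heading 270 -> 197
FD 6: (0,-19) -> (-5.738,-20.754) [heading=197, draw]
Final: pos=(-5.738,-20.754), heading=197, 6 segment(s) drawn

Segment endpoints: x in {-14, -12, -5.738, 0, 0, 2}, y in {-20.754, -19, 0, 0, 0, 0}
xmin=-14, ymin=-20.754, xmax=2, ymax=0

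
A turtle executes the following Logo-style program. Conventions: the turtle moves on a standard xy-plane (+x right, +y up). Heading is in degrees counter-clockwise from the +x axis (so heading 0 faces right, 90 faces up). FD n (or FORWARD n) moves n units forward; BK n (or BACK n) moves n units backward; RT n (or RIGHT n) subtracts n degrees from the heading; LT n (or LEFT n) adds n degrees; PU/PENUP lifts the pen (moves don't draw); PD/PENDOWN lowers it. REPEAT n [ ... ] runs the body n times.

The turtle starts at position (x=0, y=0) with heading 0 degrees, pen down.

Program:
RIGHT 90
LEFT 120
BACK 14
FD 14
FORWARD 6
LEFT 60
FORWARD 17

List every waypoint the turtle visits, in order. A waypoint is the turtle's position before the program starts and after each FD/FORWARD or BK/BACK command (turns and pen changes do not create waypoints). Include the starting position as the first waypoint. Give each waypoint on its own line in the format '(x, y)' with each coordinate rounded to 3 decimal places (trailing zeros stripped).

Executing turtle program step by step:
Start: pos=(0,0), heading=0, pen down
RT 90: heading 0 -> 270
LT 120: heading 270 -> 30
BK 14: (0,0) -> (-12.124,-7) [heading=30, draw]
FD 14: (-12.124,-7) -> (0,0) [heading=30, draw]
FD 6: (0,0) -> (5.196,3) [heading=30, draw]
LT 60: heading 30 -> 90
FD 17: (5.196,3) -> (5.196,20) [heading=90, draw]
Final: pos=(5.196,20), heading=90, 4 segment(s) drawn
Waypoints (5 total):
(0, 0)
(-12.124, -7)
(0, 0)
(5.196, 3)
(5.196, 20)

Answer: (0, 0)
(-12.124, -7)
(0, 0)
(5.196, 3)
(5.196, 20)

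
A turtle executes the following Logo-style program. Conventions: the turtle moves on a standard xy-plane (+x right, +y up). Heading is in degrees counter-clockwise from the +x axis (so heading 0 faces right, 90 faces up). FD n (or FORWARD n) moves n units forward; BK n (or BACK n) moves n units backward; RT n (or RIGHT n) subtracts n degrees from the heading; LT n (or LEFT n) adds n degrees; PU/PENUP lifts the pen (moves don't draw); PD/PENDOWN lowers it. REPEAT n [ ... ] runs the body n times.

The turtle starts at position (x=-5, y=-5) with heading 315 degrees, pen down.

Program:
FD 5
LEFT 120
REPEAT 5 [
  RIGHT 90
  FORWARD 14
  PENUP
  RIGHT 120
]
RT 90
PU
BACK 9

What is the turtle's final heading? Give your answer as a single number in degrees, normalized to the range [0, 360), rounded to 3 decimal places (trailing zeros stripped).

Executing turtle program step by step:
Start: pos=(-5,-5), heading=315, pen down
FD 5: (-5,-5) -> (-1.464,-8.536) [heading=315, draw]
LT 120: heading 315 -> 75
REPEAT 5 [
  -- iteration 1/5 --
  RT 90: heading 75 -> 345
  FD 14: (-1.464,-8.536) -> (12.058,-12.159) [heading=345, draw]
  PU: pen up
  RT 120: heading 345 -> 225
  -- iteration 2/5 --
  RT 90: heading 225 -> 135
  FD 14: (12.058,-12.159) -> (2.159,-2.26) [heading=135, move]
  PU: pen up
  RT 120: heading 135 -> 15
  -- iteration 3/5 --
  RT 90: heading 15 -> 285
  FD 14: (2.159,-2.26) -> (5.782,-15.782) [heading=285, move]
  PU: pen up
  RT 120: heading 285 -> 165
  -- iteration 4/5 --
  RT 90: heading 165 -> 75
  FD 14: (5.782,-15.782) -> (9.406,-2.26) [heading=75, move]
  PU: pen up
  RT 120: heading 75 -> 315
  -- iteration 5/5 --
  RT 90: heading 315 -> 225
  FD 14: (9.406,-2.26) -> (-0.494,-12.159) [heading=225, move]
  PU: pen up
  RT 120: heading 225 -> 105
]
RT 90: heading 105 -> 15
PU: pen up
BK 9: (-0.494,-12.159) -> (-9.187,-14.488) [heading=15, move]
Final: pos=(-9.187,-14.488), heading=15, 2 segment(s) drawn

Answer: 15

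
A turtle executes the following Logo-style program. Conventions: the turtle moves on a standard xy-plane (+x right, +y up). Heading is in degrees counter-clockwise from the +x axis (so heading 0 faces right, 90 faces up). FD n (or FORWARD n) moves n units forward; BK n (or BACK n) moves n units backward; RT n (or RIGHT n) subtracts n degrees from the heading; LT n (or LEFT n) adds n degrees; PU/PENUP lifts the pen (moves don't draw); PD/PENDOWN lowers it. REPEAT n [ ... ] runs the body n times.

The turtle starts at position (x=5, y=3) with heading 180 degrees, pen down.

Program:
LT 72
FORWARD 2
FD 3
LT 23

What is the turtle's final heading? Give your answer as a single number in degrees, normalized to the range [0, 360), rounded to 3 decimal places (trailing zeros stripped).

Answer: 275

Derivation:
Executing turtle program step by step:
Start: pos=(5,3), heading=180, pen down
LT 72: heading 180 -> 252
FD 2: (5,3) -> (4.382,1.098) [heading=252, draw]
FD 3: (4.382,1.098) -> (3.455,-1.755) [heading=252, draw]
LT 23: heading 252 -> 275
Final: pos=(3.455,-1.755), heading=275, 2 segment(s) drawn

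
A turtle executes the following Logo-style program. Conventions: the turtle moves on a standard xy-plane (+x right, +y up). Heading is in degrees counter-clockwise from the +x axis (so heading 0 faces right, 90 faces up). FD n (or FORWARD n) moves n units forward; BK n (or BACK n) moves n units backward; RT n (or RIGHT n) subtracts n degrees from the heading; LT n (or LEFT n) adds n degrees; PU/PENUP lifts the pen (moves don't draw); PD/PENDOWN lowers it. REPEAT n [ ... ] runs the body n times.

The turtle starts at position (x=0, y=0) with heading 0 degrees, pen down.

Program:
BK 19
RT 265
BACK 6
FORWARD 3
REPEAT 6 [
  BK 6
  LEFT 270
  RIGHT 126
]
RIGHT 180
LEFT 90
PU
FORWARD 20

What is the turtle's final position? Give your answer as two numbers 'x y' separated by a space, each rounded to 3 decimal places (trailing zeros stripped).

Answer: -35.359 1.335

Derivation:
Executing turtle program step by step:
Start: pos=(0,0), heading=0, pen down
BK 19: (0,0) -> (-19,0) [heading=0, draw]
RT 265: heading 0 -> 95
BK 6: (-19,0) -> (-18.477,-5.977) [heading=95, draw]
FD 3: (-18.477,-5.977) -> (-18.739,-2.989) [heading=95, draw]
REPEAT 6 [
  -- iteration 1/6 --
  BK 6: (-18.739,-2.989) -> (-18.216,-8.966) [heading=95, draw]
  LT 270: heading 95 -> 5
  RT 126: heading 5 -> 239
  -- iteration 2/6 --
  BK 6: (-18.216,-8.966) -> (-15.125,-3.823) [heading=239, draw]
  LT 270: heading 239 -> 149
  RT 126: heading 149 -> 23
  -- iteration 3/6 --
  BK 6: (-15.125,-3.823) -> (-20.648,-6.167) [heading=23, draw]
  LT 270: heading 23 -> 293
  RT 126: heading 293 -> 167
  -- iteration 4/6 --
  BK 6: (-20.648,-6.167) -> (-14.802,-7.517) [heading=167, draw]
  LT 270: heading 167 -> 77
  RT 126: heading 77 -> 311
  -- iteration 5/6 --
  BK 6: (-14.802,-7.517) -> (-18.739,-2.989) [heading=311, draw]
  LT 270: heading 311 -> 221
  RT 126: heading 221 -> 95
  -- iteration 6/6 --
  BK 6: (-18.739,-2.989) -> (-18.216,-8.966) [heading=95, draw]
  LT 270: heading 95 -> 5
  RT 126: heading 5 -> 239
]
RT 180: heading 239 -> 59
LT 90: heading 59 -> 149
PU: pen up
FD 20: (-18.216,-8.966) -> (-35.359,1.335) [heading=149, move]
Final: pos=(-35.359,1.335), heading=149, 9 segment(s) drawn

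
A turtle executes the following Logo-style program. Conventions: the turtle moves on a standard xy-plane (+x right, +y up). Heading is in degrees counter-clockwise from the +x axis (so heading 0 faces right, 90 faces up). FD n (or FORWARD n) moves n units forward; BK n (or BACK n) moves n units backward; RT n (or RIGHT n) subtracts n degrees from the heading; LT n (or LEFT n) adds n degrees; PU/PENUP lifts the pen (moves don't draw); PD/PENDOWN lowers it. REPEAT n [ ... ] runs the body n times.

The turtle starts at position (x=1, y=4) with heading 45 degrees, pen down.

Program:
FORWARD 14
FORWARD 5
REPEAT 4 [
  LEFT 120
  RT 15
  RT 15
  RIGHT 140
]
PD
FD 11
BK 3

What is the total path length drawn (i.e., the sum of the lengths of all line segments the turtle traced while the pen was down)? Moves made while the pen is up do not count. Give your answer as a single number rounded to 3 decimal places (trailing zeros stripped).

Answer: 33

Derivation:
Executing turtle program step by step:
Start: pos=(1,4), heading=45, pen down
FD 14: (1,4) -> (10.899,13.899) [heading=45, draw]
FD 5: (10.899,13.899) -> (14.435,17.435) [heading=45, draw]
REPEAT 4 [
  -- iteration 1/4 --
  LT 120: heading 45 -> 165
  RT 15: heading 165 -> 150
  RT 15: heading 150 -> 135
  RT 140: heading 135 -> 355
  -- iteration 2/4 --
  LT 120: heading 355 -> 115
  RT 15: heading 115 -> 100
  RT 15: heading 100 -> 85
  RT 140: heading 85 -> 305
  -- iteration 3/4 --
  LT 120: heading 305 -> 65
  RT 15: heading 65 -> 50
  RT 15: heading 50 -> 35
  RT 140: heading 35 -> 255
  -- iteration 4/4 --
  LT 120: heading 255 -> 15
  RT 15: heading 15 -> 0
  RT 15: heading 0 -> 345
  RT 140: heading 345 -> 205
]
PD: pen down
FD 11: (14.435,17.435) -> (4.466,12.786) [heading=205, draw]
BK 3: (4.466,12.786) -> (7.185,14.054) [heading=205, draw]
Final: pos=(7.185,14.054), heading=205, 4 segment(s) drawn

Segment lengths:
  seg 1: (1,4) -> (10.899,13.899), length = 14
  seg 2: (10.899,13.899) -> (14.435,17.435), length = 5
  seg 3: (14.435,17.435) -> (4.466,12.786), length = 11
  seg 4: (4.466,12.786) -> (7.185,14.054), length = 3
Total = 33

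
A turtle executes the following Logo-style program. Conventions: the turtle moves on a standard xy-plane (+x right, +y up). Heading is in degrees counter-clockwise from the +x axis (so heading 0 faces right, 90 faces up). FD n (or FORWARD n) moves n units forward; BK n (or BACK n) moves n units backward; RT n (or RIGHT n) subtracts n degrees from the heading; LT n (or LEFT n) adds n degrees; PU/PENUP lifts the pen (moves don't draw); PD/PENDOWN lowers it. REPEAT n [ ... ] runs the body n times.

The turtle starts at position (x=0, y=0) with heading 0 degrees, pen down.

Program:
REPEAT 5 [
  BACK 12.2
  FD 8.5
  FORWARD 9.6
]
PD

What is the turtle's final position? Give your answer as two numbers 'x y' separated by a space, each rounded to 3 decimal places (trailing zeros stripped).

Answer: 29.5 0

Derivation:
Executing turtle program step by step:
Start: pos=(0,0), heading=0, pen down
REPEAT 5 [
  -- iteration 1/5 --
  BK 12.2: (0,0) -> (-12.2,0) [heading=0, draw]
  FD 8.5: (-12.2,0) -> (-3.7,0) [heading=0, draw]
  FD 9.6: (-3.7,0) -> (5.9,0) [heading=0, draw]
  -- iteration 2/5 --
  BK 12.2: (5.9,0) -> (-6.3,0) [heading=0, draw]
  FD 8.5: (-6.3,0) -> (2.2,0) [heading=0, draw]
  FD 9.6: (2.2,0) -> (11.8,0) [heading=0, draw]
  -- iteration 3/5 --
  BK 12.2: (11.8,0) -> (-0.4,0) [heading=0, draw]
  FD 8.5: (-0.4,0) -> (8.1,0) [heading=0, draw]
  FD 9.6: (8.1,0) -> (17.7,0) [heading=0, draw]
  -- iteration 4/5 --
  BK 12.2: (17.7,0) -> (5.5,0) [heading=0, draw]
  FD 8.5: (5.5,0) -> (14,0) [heading=0, draw]
  FD 9.6: (14,0) -> (23.6,0) [heading=0, draw]
  -- iteration 5/5 --
  BK 12.2: (23.6,0) -> (11.4,0) [heading=0, draw]
  FD 8.5: (11.4,0) -> (19.9,0) [heading=0, draw]
  FD 9.6: (19.9,0) -> (29.5,0) [heading=0, draw]
]
PD: pen down
Final: pos=(29.5,0), heading=0, 15 segment(s) drawn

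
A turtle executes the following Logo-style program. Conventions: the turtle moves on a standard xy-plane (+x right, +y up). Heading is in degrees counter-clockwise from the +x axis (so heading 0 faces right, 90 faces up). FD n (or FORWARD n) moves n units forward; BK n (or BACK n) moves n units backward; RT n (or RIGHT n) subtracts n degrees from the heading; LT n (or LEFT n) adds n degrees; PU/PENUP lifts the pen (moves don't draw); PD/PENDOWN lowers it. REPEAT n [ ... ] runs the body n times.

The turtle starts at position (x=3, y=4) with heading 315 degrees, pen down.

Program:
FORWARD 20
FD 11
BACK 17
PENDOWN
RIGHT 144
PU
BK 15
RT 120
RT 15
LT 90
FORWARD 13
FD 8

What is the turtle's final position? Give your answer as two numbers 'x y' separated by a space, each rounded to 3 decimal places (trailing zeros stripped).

Executing turtle program step by step:
Start: pos=(3,4), heading=315, pen down
FD 20: (3,4) -> (17.142,-10.142) [heading=315, draw]
FD 11: (17.142,-10.142) -> (24.92,-17.92) [heading=315, draw]
BK 17: (24.92,-17.92) -> (12.899,-5.899) [heading=315, draw]
PD: pen down
RT 144: heading 315 -> 171
PU: pen up
BK 15: (12.899,-5.899) -> (27.715,-8.246) [heading=171, move]
RT 120: heading 171 -> 51
RT 15: heading 51 -> 36
LT 90: heading 36 -> 126
FD 13: (27.715,-8.246) -> (20.074,2.271) [heading=126, move]
FD 8: (20.074,2.271) -> (15.371,8.743) [heading=126, move]
Final: pos=(15.371,8.743), heading=126, 3 segment(s) drawn

Answer: 15.371 8.743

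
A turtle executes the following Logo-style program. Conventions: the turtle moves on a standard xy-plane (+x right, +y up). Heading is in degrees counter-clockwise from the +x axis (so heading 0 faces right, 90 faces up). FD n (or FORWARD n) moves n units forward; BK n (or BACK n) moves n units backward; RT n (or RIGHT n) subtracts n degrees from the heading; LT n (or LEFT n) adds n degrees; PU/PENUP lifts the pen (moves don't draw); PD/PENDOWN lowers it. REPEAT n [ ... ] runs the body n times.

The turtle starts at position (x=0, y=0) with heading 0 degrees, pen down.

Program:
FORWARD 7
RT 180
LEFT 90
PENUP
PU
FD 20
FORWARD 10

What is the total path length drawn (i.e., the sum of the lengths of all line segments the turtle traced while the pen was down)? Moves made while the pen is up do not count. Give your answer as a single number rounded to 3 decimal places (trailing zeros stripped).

Answer: 7

Derivation:
Executing turtle program step by step:
Start: pos=(0,0), heading=0, pen down
FD 7: (0,0) -> (7,0) [heading=0, draw]
RT 180: heading 0 -> 180
LT 90: heading 180 -> 270
PU: pen up
PU: pen up
FD 20: (7,0) -> (7,-20) [heading=270, move]
FD 10: (7,-20) -> (7,-30) [heading=270, move]
Final: pos=(7,-30), heading=270, 1 segment(s) drawn

Segment lengths:
  seg 1: (0,0) -> (7,0), length = 7
Total = 7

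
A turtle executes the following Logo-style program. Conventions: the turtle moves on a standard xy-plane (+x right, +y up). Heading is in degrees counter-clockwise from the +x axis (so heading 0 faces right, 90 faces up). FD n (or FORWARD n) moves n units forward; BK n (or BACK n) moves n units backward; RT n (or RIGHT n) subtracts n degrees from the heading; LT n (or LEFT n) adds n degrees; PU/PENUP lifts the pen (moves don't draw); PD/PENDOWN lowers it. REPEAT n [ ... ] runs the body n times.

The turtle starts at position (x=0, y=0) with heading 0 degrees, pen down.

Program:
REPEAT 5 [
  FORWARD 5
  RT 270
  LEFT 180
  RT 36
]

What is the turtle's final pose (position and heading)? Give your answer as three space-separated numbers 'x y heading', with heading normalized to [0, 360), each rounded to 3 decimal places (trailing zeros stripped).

Answer: 1.226 -3.774 90

Derivation:
Executing turtle program step by step:
Start: pos=(0,0), heading=0, pen down
REPEAT 5 [
  -- iteration 1/5 --
  FD 5: (0,0) -> (5,0) [heading=0, draw]
  RT 270: heading 0 -> 90
  LT 180: heading 90 -> 270
  RT 36: heading 270 -> 234
  -- iteration 2/5 --
  FD 5: (5,0) -> (2.061,-4.045) [heading=234, draw]
  RT 270: heading 234 -> 324
  LT 180: heading 324 -> 144
  RT 36: heading 144 -> 108
  -- iteration 3/5 --
  FD 5: (2.061,-4.045) -> (0.516,0.71) [heading=108, draw]
  RT 270: heading 108 -> 198
  LT 180: heading 198 -> 18
  RT 36: heading 18 -> 342
  -- iteration 4/5 --
  FD 5: (0.516,0.71) -> (5.271,-0.835) [heading=342, draw]
  RT 270: heading 342 -> 72
  LT 180: heading 72 -> 252
  RT 36: heading 252 -> 216
  -- iteration 5/5 --
  FD 5: (5.271,-0.835) -> (1.226,-3.774) [heading=216, draw]
  RT 270: heading 216 -> 306
  LT 180: heading 306 -> 126
  RT 36: heading 126 -> 90
]
Final: pos=(1.226,-3.774), heading=90, 5 segment(s) drawn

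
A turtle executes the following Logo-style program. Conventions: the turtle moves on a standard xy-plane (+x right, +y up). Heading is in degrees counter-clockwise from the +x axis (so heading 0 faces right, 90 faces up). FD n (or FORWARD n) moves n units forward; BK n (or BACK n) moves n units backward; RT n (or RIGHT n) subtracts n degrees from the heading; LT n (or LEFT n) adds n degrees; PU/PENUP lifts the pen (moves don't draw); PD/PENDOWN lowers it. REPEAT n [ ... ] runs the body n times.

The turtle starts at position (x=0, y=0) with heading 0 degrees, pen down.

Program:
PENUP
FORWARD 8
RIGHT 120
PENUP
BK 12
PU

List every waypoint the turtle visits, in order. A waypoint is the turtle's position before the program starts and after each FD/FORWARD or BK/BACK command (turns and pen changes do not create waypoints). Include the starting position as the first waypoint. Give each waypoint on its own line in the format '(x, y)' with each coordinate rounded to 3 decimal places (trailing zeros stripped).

Executing turtle program step by step:
Start: pos=(0,0), heading=0, pen down
PU: pen up
FD 8: (0,0) -> (8,0) [heading=0, move]
RT 120: heading 0 -> 240
PU: pen up
BK 12: (8,0) -> (14,10.392) [heading=240, move]
PU: pen up
Final: pos=(14,10.392), heading=240, 0 segment(s) drawn
Waypoints (3 total):
(0, 0)
(8, 0)
(14, 10.392)

Answer: (0, 0)
(8, 0)
(14, 10.392)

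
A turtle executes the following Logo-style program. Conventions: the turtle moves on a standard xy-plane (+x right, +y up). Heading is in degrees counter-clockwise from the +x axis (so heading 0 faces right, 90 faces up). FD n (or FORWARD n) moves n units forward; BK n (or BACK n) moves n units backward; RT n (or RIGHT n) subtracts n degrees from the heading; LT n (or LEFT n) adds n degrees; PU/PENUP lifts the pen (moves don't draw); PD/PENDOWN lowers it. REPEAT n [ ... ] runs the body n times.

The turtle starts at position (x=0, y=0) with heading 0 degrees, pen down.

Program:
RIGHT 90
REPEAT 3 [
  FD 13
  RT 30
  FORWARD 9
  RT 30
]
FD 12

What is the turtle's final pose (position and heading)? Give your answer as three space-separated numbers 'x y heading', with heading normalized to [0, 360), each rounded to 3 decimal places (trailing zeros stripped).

Answer: -40.517 -1 90

Derivation:
Executing turtle program step by step:
Start: pos=(0,0), heading=0, pen down
RT 90: heading 0 -> 270
REPEAT 3 [
  -- iteration 1/3 --
  FD 13: (0,0) -> (0,-13) [heading=270, draw]
  RT 30: heading 270 -> 240
  FD 9: (0,-13) -> (-4.5,-20.794) [heading=240, draw]
  RT 30: heading 240 -> 210
  -- iteration 2/3 --
  FD 13: (-4.5,-20.794) -> (-15.758,-27.294) [heading=210, draw]
  RT 30: heading 210 -> 180
  FD 9: (-15.758,-27.294) -> (-24.758,-27.294) [heading=180, draw]
  RT 30: heading 180 -> 150
  -- iteration 3/3 --
  FD 13: (-24.758,-27.294) -> (-36.017,-20.794) [heading=150, draw]
  RT 30: heading 150 -> 120
  FD 9: (-36.017,-20.794) -> (-40.517,-13) [heading=120, draw]
  RT 30: heading 120 -> 90
]
FD 12: (-40.517,-13) -> (-40.517,-1) [heading=90, draw]
Final: pos=(-40.517,-1), heading=90, 7 segment(s) drawn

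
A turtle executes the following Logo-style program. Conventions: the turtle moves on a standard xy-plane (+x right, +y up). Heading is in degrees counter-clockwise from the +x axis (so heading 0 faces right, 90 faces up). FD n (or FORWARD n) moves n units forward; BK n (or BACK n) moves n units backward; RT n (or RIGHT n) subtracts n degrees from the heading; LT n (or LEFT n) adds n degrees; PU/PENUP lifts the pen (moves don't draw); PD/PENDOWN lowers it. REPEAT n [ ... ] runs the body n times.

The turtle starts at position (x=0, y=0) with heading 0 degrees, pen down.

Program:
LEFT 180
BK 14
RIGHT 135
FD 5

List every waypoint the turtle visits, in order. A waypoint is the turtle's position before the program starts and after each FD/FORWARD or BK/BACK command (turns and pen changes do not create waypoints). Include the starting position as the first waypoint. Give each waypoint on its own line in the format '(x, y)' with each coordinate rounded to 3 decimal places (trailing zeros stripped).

Answer: (0, 0)
(14, 0)
(17.536, 3.536)

Derivation:
Executing turtle program step by step:
Start: pos=(0,0), heading=0, pen down
LT 180: heading 0 -> 180
BK 14: (0,0) -> (14,0) [heading=180, draw]
RT 135: heading 180 -> 45
FD 5: (14,0) -> (17.536,3.536) [heading=45, draw]
Final: pos=(17.536,3.536), heading=45, 2 segment(s) drawn
Waypoints (3 total):
(0, 0)
(14, 0)
(17.536, 3.536)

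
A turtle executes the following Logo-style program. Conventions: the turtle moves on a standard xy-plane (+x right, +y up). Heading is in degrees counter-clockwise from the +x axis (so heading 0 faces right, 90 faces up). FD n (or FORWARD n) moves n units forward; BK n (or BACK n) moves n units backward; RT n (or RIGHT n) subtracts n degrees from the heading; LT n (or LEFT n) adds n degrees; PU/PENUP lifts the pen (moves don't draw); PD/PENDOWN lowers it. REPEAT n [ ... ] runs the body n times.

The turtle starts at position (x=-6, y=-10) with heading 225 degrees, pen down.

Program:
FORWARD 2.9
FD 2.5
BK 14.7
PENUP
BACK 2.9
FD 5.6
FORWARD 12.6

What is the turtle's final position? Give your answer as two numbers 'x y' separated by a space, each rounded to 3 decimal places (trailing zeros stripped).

Executing turtle program step by step:
Start: pos=(-6,-10), heading=225, pen down
FD 2.9: (-6,-10) -> (-8.051,-12.051) [heading=225, draw]
FD 2.5: (-8.051,-12.051) -> (-9.818,-13.818) [heading=225, draw]
BK 14.7: (-9.818,-13.818) -> (0.576,-3.424) [heading=225, draw]
PU: pen up
BK 2.9: (0.576,-3.424) -> (2.627,-1.373) [heading=225, move]
FD 5.6: (2.627,-1.373) -> (-1.333,-5.333) [heading=225, move]
FD 12.6: (-1.333,-5.333) -> (-10.243,-14.243) [heading=225, move]
Final: pos=(-10.243,-14.243), heading=225, 3 segment(s) drawn

Answer: -10.243 -14.243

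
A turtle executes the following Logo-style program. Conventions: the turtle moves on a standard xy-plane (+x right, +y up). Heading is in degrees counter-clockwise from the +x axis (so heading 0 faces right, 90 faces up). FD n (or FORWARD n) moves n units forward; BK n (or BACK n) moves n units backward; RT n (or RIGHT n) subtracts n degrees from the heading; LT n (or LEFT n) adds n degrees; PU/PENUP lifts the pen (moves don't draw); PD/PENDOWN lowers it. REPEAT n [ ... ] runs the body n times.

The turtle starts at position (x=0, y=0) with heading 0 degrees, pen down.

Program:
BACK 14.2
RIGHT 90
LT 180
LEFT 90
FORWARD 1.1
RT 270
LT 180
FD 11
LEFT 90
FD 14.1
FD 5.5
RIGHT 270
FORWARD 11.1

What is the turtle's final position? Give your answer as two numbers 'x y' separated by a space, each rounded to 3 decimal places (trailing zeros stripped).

Answer: -34.9 -0.1

Derivation:
Executing turtle program step by step:
Start: pos=(0,0), heading=0, pen down
BK 14.2: (0,0) -> (-14.2,0) [heading=0, draw]
RT 90: heading 0 -> 270
LT 180: heading 270 -> 90
LT 90: heading 90 -> 180
FD 1.1: (-14.2,0) -> (-15.3,0) [heading=180, draw]
RT 270: heading 180 -> 270
LT 180: heading 270 -> 90
FD 11: (-15.3,0) -> (-15.3,11) [heading=90, draw]
LT 90: heading 90 -> 180
FD 14.1: (-15.3,11) -> (-29.4,11) [heading=180, draw]
FD 5.5: (-29.4,11) -> (-34.9,11) [heading=180, draw]
RT 270: heading 180 -> 270
FD 11.1: (-34.9,11) -> (-34.9,-0.1) [heading=270, draw]
Final: pos=(-34.9,-0.1), heading=270, 6 segment(s) drawn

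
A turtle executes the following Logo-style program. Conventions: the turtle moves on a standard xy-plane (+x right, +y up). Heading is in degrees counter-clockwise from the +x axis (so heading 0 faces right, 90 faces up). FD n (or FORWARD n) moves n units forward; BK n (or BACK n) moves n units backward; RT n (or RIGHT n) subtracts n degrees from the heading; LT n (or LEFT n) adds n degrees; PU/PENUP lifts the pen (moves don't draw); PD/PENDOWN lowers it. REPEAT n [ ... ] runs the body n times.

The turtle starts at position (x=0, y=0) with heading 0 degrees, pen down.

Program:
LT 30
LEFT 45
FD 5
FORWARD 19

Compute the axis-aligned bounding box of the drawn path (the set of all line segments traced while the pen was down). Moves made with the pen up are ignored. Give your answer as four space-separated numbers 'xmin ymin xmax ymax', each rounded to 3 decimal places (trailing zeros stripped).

Executing turtle program step by step:
Start: pos=(0,0), heading=0, pen down
LT 30: heading 0 -> 30
LT 45: heading 30 -> 75
FD 5: (0,0) -> (1.294,4.83) [heading=75, draw]
FD 19: (1.294,4.83) -> (6.212,23.182) [heading=75, draw]
Final: pos=(6.212,23.182), heading=75, 2 segment(s) drawn

Segment endpoints: x in {0, 1.294, 6.212}, y in {0, 4.83, 23.182}
xmin=0, ymin=0, xmax=6.212, ymax=23.182

Answer: 0 0 6.212 23.182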